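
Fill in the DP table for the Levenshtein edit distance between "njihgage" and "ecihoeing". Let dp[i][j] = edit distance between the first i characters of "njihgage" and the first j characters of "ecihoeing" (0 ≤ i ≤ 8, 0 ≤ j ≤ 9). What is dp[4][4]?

   ''  e  c  i  h  o  e  i  n  g
''  0  1  2  3  4  5  6  7  8  9
 n  1  1  2  3  4  5  6  7  7  8
 j  2  2  2  3  4  5  6  7  8  8
 i  3  3  3  2  3  4  5  6  7  8
 h  4  4  4  3  2  3  4  5  6  7
 g  5  5  5  4  3  3  4  5  6  6
 a  6  6  6  5  4  4  4  5  6  7
 g  7  7  7  6  5  5  5  5  6  6
 e  8  7  8  7  6  6  5  6  6  7

2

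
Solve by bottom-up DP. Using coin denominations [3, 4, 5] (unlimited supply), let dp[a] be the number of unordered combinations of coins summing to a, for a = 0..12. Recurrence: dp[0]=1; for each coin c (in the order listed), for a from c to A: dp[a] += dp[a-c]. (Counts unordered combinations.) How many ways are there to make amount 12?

after  coin     0     1     2     3     4     5     6     7     8     9    10    11    12
          3     1     0     0     1     0     0     1     0     0     1     0     0     1
          4     1     0     0     1     1     0     1     1     1     1     1     1     2
          5     1     0     0     1     1     1     1     1     2     2     2     2     3

3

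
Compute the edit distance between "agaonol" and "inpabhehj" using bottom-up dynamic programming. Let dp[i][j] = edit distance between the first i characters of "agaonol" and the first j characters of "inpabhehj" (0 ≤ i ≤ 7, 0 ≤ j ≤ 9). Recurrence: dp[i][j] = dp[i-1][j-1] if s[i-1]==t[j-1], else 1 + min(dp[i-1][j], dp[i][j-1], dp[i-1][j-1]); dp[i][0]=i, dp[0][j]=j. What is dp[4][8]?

   ''  i  n  p  a  b  h  e  h  j
''  0  1  2  3  4  5  6  7  8  9
 a  1  1  2  3  3  4  5  6  7  8
 g  2  2  2  3  4  4  5  6  7  8
 a  3  3  3  3  3  4  5  6  7  8
 o  4  4  4  4  4  4  5  6  7  8
 n  5  5  4  5  5  5  5  6  7  8
 o  6  6  5  5  6  6  6  6  7  8
 l  7  7  6  6  6  7  7  7  7  8

7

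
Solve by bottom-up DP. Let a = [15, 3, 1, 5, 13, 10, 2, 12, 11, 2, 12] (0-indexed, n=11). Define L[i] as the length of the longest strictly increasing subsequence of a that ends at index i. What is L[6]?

   i    0    1    2    3    4    5    6    7    8    9   10
a[i]   15    3    1    5   13   10    2   12   11    2   12
L[i]    1    1    1    2    3    3    2    4    4    2    5

2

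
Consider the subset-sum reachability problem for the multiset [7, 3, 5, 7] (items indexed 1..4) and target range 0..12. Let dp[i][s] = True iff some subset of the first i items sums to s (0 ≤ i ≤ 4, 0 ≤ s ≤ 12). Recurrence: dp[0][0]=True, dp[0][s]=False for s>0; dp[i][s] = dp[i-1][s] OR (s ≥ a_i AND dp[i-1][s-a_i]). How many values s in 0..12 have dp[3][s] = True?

i\s   0   1   2   3   4   5   6   7   8   9  10  11  12
  0   T   F   F   F   F   F   F   F   F   F   F   F   F
  1   T   F   F   F   F   F   F   T   F   F   F   F   F
  2   T   F   F   T   F   F   F   T   F   F   T   F   F
  3   T   F   F   T   F   T   F   T   T   F   T   F   T
  4   T   F   F   T   F   T   F   T   T   F   T   F   T

7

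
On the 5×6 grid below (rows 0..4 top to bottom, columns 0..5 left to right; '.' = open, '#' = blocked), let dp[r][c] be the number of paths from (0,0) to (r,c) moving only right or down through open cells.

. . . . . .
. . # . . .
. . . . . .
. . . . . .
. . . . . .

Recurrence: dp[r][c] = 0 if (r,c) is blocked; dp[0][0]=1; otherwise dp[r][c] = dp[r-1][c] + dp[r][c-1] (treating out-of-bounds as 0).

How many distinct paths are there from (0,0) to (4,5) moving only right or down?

66

r\c   0   1   2   3   4   5
  0   1   1   1   1   1   1
  1   1   2   0   1   2   3
  2   1   3   3   4   6   9
  3   1   4   7  11  17  26
  4   1   5  12  23  40  66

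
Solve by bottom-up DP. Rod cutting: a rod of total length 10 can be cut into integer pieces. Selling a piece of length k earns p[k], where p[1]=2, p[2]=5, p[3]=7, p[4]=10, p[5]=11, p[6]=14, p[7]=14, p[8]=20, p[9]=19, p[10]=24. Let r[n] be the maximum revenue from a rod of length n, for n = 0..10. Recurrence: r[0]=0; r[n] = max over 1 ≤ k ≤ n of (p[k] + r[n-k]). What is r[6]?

15

   n    0    1    2    3    4    5    6    7    8    9   10
r[n]    0    2    5    7   10   12   15   17   20   22   25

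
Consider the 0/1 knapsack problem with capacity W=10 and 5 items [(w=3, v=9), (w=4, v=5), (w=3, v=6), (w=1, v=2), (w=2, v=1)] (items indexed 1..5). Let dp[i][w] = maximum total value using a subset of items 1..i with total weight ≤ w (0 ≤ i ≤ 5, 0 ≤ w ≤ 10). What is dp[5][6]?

i\w   0   1   2   3   4   5   6   7   8   9  10
  0   0   0   0   0   0   0   0   0   0   0   0
  1   0   0   0   9   9   9   9   9   9   9   9
  2   0   0   0   9   9   9   9  14  14  14  14
  3   0   0   0   9   9   9  15  15  15  15  20
  4   0   2   2   9  11  11  15  17  17  17  20
  5   0   2   2   9  11  11  15  17  17  18  20

15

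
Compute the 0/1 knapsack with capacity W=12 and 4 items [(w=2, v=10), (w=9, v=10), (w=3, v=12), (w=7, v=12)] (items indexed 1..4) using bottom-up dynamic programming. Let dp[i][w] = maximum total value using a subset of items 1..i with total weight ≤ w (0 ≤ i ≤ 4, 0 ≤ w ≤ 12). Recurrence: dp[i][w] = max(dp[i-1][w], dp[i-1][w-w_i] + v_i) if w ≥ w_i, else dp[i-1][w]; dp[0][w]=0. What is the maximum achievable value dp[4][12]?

34

i\w   0   1   2   3   4   5   6   7   8   9  10  11  12
  0   0   0   0   0   0   0   0   0   0   0   0   0   0
  1   0   0  10  10  10  10  10  10  10  10  10  10  10
  2   0   0  10  10  10  10  10  10  10  10  10  20  20
  3   0   0  10  12  12  22  22  22  22  22  22  22  22
  4   0   0  10  12  12  22  22  22  22  22  24  24  34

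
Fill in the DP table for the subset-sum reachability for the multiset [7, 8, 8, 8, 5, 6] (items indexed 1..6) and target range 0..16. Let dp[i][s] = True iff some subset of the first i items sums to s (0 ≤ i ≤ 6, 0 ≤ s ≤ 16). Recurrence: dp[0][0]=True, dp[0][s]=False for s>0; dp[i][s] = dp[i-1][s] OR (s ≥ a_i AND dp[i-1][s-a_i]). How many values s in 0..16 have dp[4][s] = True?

i\s   0   1   2   3   4   5   6   7   8   9  10  11  12  13  14  15  16
  0   T   F   F   F   F   F   F   F   F   F   F   F   F   F   F   F   F
  1   T   F   F   F   F   F   F   T   F   F   F   F   F   F   F   F   F
  2   T   F   F   F   F   F   F   T   T   F   F   F   F   F   F   T   F
  3   T   F   F   F   F   F   F   T   T   F   F   F   F   F   F   T   T
  4   T   F   F   F   F   F   F   T   T   F   F   F   F   F   F   T   T
  5   T   F   F   F   F   T   F   T   T   F   F   F   T   T   F   T   T
  6   T   F   F   F   F   T   T   T   T   F   F   T   T   T   T   T   T

5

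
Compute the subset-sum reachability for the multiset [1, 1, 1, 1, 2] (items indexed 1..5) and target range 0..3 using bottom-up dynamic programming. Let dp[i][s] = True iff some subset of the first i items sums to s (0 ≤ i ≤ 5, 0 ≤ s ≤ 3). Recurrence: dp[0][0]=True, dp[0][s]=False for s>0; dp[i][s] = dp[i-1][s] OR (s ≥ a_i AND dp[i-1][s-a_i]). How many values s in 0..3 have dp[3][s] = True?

4

i\s   0   1   2   3
  0   T   F   F   F
  1   T   T   F   F
  2   T   T   T   F
  3   T   T   T   T
  4   T   T   T   T
  5   T   T   T   T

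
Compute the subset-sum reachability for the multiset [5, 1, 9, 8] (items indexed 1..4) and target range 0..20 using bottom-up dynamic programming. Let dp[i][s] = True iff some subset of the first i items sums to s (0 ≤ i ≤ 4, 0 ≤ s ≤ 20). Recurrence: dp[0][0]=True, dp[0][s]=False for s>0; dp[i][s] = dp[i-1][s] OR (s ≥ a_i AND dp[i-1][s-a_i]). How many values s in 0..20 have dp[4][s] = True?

12

i\s   0   1   2   3   4   5   6   7   8   9  10  11  12  13  14  15  16  17  18  19  20
  0   T   F   F   F   F   F   F   F   F   F   F   F   F   F   F   F   F   F   F   F   F
  1   T   F   F   F   F   T   F   F   F   F   F   F   F   F   F   F   F   F   F   F   F
  2   T   T   F   F   F   T   T   F   F   F   F   F   F   F   F   F   F   F   F   F   F
  3   T   T   F   F   F   T   T   F   F   T   T   F   F   F   T   T   F   F   F   F   F
  4   T   T   F   F   F   T   T   F   T   T   T   F   F   T   T   T   F   T   T   F   F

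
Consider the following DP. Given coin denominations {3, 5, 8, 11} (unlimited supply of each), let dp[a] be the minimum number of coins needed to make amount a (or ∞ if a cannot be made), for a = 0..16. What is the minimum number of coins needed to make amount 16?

2

 a  0  1  2  3  4  5  6  7  8  9 10 11 12 13 14 15 16
dp  0  -  -  1  -  1  2  -  1  3  2  1  4  2  2  3  2
(- denotes ∞ / unreachable)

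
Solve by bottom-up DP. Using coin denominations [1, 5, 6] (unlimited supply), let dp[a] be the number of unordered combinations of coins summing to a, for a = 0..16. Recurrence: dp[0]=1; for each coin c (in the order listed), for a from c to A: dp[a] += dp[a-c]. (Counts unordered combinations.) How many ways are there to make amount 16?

after  coin     0     1     2     3     4     5     6     7     8     9    10    11    12    13    14    15    16
          1     1     1     1     1     1     1     1     1     1     1     1     1     1     1     1     1     1
          5     1     1     1     1     1     2     2     2     2     2     3     3     3     3     3     4     4
          6     1     1     1     1     1     2     3     3     3     3     4     5     6     6     6     7     8

8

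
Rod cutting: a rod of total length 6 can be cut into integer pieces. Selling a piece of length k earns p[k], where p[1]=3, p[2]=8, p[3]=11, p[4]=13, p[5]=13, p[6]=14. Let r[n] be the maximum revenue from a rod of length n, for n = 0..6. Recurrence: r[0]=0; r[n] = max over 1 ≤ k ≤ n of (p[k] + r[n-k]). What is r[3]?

11

   n    0    1    2    3    4    5    6
r[n]    0    3    8   11   16   19   24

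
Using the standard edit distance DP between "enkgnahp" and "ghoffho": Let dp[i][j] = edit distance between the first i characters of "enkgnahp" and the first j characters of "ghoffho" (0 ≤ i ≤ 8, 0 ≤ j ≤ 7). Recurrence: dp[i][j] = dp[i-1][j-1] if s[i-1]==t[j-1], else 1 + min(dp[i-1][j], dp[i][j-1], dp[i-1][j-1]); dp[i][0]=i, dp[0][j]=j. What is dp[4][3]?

4

   ''  g  h  o  f  f  h  o
''  0  1  2  3  4  5  6  7
 e  1  1  2  3  4  5  6  7
 n  2  2  2  3  4  5  6  7
 k  3  3  3  3  4  5  6  7
 g  4  3  4  4  4  5  6  7
 n  5  4  4  5  5  5  6  7
 a  6  5  5  5  6  6  6  7
 h  7  6  5  6  6  7  6  7
 p  8  7  6  6  7  7  7  7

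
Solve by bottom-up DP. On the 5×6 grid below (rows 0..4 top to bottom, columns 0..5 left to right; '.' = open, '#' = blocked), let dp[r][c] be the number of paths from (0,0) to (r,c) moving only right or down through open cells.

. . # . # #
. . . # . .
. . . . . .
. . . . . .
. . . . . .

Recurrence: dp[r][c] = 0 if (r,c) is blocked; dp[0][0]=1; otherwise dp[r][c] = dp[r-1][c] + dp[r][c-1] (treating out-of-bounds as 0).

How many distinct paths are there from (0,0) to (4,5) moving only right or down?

r\c   0   1   2   3   4   5
  0   1   1   0   0   0   0
  1   1   2   2   0   0   0
  2   1   3   5   5   5   5
  3   1   4   9  14  19  24
  4   1   5  14  28  47  71

71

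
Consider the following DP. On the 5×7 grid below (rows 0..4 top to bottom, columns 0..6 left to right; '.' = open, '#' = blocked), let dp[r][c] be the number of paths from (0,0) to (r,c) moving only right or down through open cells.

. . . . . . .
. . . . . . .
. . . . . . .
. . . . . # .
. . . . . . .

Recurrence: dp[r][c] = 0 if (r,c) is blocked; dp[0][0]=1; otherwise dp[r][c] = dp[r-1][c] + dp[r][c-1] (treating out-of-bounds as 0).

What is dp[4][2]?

r\c   0   1   2   3   4   5   6
  0   1   1   1   1   1   1   1
  1   1   2   3   4   5   6   7
  2   1   3   6  10  15  21  28
  3   1   4  10  20  35   0  28
  4   1   5  15  35  70  70  98

15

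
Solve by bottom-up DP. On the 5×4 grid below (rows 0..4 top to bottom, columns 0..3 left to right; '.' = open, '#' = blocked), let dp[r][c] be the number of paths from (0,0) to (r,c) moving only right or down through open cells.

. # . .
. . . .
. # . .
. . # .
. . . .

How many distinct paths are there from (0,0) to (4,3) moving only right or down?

r\c   0   1   2   3
  0   1   0   0   0
  1   1   1   1   1
  2   1   0   1   2
  3   1   1   0   2
  4   1   2   2   4

4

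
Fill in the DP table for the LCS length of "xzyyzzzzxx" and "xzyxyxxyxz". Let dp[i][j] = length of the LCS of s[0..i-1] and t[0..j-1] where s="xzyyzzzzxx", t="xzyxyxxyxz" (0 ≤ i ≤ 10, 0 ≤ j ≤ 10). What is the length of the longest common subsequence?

6

   ''  x  z  y  x  y  x  x  y  x  z
''  0  0  0  0  0  0  0  0  0  0  0
 x  0  1  1  1  1  1  1  1  1  1  1
 z  0  1  2  2  2  2  2  2  2  2  2
 y  0  1  2  3  3  3  3  3  3  3  3
 y  0  1  2  3  3  4  4  4  4  4  4
 z  0  1  2  3  3  4  4  4  4  4  5
 z  0  1  2  3  3  4  4  4  4  4  5
 z  0  1  2  3  3  4  4  4  4  4  5
 z  0  1  2  3  3  4  4  4  4  4  5
 x  0  1  2  3  4  4  5  5  5  5  5
 x  0  1  2  3  4  4  5  6  6  6  6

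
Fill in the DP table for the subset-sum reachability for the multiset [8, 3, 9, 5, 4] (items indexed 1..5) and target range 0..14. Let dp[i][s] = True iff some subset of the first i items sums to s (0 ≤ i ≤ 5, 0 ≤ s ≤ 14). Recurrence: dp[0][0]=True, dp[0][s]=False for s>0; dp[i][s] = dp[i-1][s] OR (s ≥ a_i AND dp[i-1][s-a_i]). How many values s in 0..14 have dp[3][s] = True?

6

i\s   0   1   2   3   4   5   6   7   8   9  10  11  12  13  14
  0   T   F   F   F   F   F   F   F   F   F   F   F   F   F   F
  1   T   F   F   F   F   F   F   F   T   F   F   F   F   F   F
  2   T   F   F   T   F   F   F   F   T   F   F   T   F   F   F
  3   T   F   F   T   F   F   F   F   T   T   F   T   T   F   F
  4   T   F   F   T   F   T   F   F   T   T   F   T   T   T   T
  5   T   F   F   T   T   T   F   T   T   T   F   T   T   T   T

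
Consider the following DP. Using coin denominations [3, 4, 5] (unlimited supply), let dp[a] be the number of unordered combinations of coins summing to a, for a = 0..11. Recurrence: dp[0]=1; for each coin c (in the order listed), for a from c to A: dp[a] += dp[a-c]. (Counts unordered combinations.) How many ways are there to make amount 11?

2

after  coin     0     1     2     3     4     5     6     7     8     9    10    11
          3     1     0     0     1     0     0     1     0     0     1     0     0
          4     1     0     0     1     1     0     1     1     1     1     1     1
          5     1     0     0     1     1     1     1     1     2     2     2     2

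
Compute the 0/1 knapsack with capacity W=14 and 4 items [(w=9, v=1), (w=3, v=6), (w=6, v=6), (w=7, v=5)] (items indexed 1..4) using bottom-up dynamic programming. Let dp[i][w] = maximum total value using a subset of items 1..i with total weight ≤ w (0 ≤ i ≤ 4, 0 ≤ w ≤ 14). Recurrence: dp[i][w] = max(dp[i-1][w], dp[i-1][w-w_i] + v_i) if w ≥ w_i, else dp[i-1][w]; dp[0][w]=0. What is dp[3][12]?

12

i\w   0   1   2   3   4   5   6   7   8   9  10  11  12  13  14
  0   0   0   0   0   0   0   0   0   0   0   0   0   0   0   0
  1   0   0   0   0   0   0   0   0   0   1   1   1   1   1   1
  2   0   0   0   6   6   6   6   6   6   6   6   6   7   7   7
  3   0   0   0   6   6   6   6   6   6  12  12  12  12  12  12
  4   0   0   0   6   6   6   6   6   6  12  12  12  12  12  12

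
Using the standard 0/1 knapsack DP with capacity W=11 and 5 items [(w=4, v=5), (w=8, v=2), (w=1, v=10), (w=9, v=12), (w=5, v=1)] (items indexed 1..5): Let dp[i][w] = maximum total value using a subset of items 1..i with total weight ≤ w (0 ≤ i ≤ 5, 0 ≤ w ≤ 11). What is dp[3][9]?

15

i\w   0   1   2   3   4   5   6   7   8   9  10  11
  0   0   0   0   0   0   0   0   0   0   0   0   0
  1   0   0   0   0   5   5   5   5   5   5   5   5
  2   0   0   0   0   5   5   5   5   5   5   5   5
  3   0  10  10  10  10  15  15  15  15  15  15  15
  4   0  10  10  10  10  15  15  15  15  15  22  22
  5   0  10  10  10  10  15  15  15  15  15  22  22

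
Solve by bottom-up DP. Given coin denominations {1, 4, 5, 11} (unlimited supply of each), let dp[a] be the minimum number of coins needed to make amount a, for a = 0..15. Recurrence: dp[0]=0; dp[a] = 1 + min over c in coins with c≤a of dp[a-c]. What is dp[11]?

 a  0  1  2  3  4  5  6  7  8  9 10 11 12 13 14 15
dp  0  1  2  3  1  1  2  3  2  2  2  1  2  3  3  2

1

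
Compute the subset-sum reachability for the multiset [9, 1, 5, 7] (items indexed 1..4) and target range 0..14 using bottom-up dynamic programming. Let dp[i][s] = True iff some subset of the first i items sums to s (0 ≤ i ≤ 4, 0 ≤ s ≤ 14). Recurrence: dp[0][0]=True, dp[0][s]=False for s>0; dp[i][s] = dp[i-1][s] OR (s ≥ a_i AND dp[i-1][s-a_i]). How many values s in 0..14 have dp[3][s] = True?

i\s   0   1   2   3   4   5   6   7   8   9  10  11  12  13  14
  0   T   F   F   F   F   F   F   F   F   F   F   F   F   F   F
  1   T   F   F   F   F   F   F   F   F   T   F   F   F   F   F
  2   T   T   F   F   F   F   F   F   F   T   T   F   F   F   F
  3   T   T   F   F   F   T   T   F   F   T   T   F   F   F   T
  4   T   T   F   F   F   T   T   T   T   T   T   F   T   T   T

7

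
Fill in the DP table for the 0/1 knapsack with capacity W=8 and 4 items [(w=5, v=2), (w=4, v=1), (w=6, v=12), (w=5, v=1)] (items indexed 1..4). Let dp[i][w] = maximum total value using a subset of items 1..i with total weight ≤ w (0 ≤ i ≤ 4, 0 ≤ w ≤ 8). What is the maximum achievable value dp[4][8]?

12

i\w   0   1   2   3   4   5   6   7   8
  0   0   0   0   0   0   0   0   0   0
  1   0   0   0   0   0   2   2   2   2
  2   0   0   0   0   1   2   2   2   2
  3   0   0   0   0   1   2  12  12  12
  4   0   0   0   0   1   2  12  12  12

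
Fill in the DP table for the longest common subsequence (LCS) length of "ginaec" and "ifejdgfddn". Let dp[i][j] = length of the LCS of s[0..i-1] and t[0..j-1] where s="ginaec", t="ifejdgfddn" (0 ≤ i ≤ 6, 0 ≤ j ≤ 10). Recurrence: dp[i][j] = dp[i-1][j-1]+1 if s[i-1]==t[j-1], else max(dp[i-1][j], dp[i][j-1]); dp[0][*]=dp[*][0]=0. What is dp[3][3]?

   ''  i  f  e  j  d  g  f  d  d  n
''  0  0  0  0  0  0  0  0  0  0  0
 g  0  0  0  0  0  0  1  1  1  1  1
 i  0  1  1  1  1  1  1  1  1  1  1
 n  0  1  1  1  1  1  1  1  1  1  2
 a  0  1  1  1  1  1  1  1  1  1  2
 e  0  1  1  2  2  2  2  2  2  2  2
 c  0  1  1  2  2  2  2  2  2  2  2

1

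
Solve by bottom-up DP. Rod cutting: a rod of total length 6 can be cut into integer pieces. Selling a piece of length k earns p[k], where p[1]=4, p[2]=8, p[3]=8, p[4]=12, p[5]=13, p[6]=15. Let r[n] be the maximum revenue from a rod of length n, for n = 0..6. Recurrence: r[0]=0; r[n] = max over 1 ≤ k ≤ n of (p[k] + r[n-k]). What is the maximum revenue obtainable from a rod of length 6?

   n    0    1    2    3    4    5    6
r[n]    0    4    8   12   16   20   24

24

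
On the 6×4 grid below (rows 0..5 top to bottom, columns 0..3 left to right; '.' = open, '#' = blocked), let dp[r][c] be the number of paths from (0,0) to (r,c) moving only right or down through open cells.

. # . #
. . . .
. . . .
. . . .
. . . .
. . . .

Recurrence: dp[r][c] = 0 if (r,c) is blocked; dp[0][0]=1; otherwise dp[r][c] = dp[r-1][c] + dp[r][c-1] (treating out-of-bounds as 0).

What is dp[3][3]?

10

r\c   0   1   2   3
  0   1   0   0   0
  1   1   1   1   1
  2   1   2   3   4
  3   1   3   6  10
  4   1   4  10  20
  5   1   5  15  35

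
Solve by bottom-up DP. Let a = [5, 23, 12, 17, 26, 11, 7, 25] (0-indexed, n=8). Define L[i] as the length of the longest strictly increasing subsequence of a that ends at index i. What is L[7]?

   i    0    1    2    3    4    5    6    7
a[i]    5   23   12   17   26   11    7   25
L[i]    1    2    2    3    4    2    2    4

4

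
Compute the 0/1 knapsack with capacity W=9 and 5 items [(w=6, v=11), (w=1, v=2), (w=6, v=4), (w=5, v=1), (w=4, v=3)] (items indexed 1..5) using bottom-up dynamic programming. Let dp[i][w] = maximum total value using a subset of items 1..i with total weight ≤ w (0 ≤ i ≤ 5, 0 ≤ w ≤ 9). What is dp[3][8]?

i\w   0   1   2   3   4   5   6   7   8   9
  0   0   0   0   0   0   0   0   0   0   0
  1   0   0   0   0   0   0  11  11  11  11
  2   0   2   2   2   2   2  11  13  13  13
  3   0   2   2   2   2   2  11  13  13  13
  4   0   2   2   2   2   2  11  13  13  13
  5   0   2   2   2   3   5  11  13  13  13

13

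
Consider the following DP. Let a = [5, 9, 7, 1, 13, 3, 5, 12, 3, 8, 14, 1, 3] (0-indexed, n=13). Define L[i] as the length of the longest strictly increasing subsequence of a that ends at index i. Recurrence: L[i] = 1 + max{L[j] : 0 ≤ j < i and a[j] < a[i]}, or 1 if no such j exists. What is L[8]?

   i    0    1    2    3    4    5    6    7    8    9   10   11   12
a[i]    5    9    7    1   13    3    5   12    3    8   14    1    3
L[i]    1    2    2    1    3    2    3    4    2    4    5    1    2

2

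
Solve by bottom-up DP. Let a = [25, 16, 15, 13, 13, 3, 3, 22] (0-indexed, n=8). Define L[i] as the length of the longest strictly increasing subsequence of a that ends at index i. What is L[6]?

   i    0    1    2    3    4    5    6    7
a[i]   25   16   15   13   13    3    3   22
L[i]    1    1    1    1    1    1    1    2

1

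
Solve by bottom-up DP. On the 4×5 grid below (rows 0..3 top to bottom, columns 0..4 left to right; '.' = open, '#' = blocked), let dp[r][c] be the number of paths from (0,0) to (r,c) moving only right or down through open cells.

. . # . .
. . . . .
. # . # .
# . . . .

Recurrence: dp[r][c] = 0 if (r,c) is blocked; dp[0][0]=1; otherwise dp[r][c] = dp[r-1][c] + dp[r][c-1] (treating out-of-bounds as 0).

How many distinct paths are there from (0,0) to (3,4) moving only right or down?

4

r\c   0   1   2   3   4
  0   1   1   0   0   0
  1   1   2   2   2   2
  2   1   0   2   0   2
  3   0   0   2   2   4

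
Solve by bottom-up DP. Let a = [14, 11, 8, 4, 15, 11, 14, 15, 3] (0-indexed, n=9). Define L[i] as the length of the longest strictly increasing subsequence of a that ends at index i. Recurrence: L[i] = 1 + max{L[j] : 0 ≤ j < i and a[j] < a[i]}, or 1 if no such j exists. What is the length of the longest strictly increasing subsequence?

   i    0    1    2    3    4    5    6    7    8
a[i]   14   11    8    4   15   11   14   15    3
L[i]    1    1    1    1    2    2    3    4    1

4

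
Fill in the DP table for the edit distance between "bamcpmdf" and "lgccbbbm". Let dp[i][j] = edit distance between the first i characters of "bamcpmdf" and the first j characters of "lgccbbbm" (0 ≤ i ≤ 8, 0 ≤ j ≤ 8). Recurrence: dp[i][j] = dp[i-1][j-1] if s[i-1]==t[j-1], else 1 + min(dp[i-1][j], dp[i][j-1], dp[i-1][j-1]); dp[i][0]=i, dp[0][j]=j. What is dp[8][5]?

7

   ''  l  g  c  c  b  b  b  m
''  0  1  2  3  4  5  6  7  8
 b  1  1  2  3  4  4  5  6  7
 a  2  2  2  3  4  5  5  6  7
 m  3  3  3  3  4  5  6  6  6
 c  4  4  4  3  3  4  5  6  7
 p  5  5  5  4  4  4  5  6  7
 m  6  6  6  5  5  5  5  6  6
 d  7  7  7  6  6  6  6  6  7
 f  8  8  8  7  7  7  7  7  7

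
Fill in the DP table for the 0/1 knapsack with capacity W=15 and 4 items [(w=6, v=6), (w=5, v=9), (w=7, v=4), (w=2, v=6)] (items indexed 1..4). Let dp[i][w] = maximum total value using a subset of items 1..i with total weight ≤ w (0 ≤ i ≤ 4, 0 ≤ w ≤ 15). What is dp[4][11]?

i\w   0   1   2   3   4   5   6   7   8   9  10  11  12  13  14  15
  0   0   0   0   0   0   0   0   0   0   0   0   0   0   0   0   0
  1   0   0   0   0   0   0   6   6   6   6   6   6   6   6   6   6
  2   0   0   0   0   0   9   9   9   9   9   9  15  15  15  15  15
  3   0   0   0   0   0   9   9   9   9   9   9  15  15  15  15  15
  4   0   0   6   6   6   9   9  15  15  15  15  15  15  21  21  21

15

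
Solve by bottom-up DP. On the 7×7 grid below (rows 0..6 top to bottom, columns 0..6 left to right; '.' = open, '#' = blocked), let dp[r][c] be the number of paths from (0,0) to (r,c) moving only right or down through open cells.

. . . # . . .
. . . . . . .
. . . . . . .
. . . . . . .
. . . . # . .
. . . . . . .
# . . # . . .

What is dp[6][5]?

r\c   0   1   2   3   4   5   6
  0   1   1   1   0   0   0   0
  1   1   2   3   3   3   3   3
  2   1   3   6   9  12  15  18
  3   1   4  10  19  31  46  64
  4   1   5  15  34   0  46 110
  5   1   6  21  55  55 101 211
  6   0   6  27   0  55 156 367

156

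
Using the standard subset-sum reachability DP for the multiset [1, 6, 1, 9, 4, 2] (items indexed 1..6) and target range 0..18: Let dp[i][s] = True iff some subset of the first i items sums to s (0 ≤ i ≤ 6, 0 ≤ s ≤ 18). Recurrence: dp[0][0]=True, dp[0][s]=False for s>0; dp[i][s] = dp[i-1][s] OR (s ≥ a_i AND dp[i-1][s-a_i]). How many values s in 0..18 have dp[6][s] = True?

19

i\s   0   1   2   3   4   5   6   7   8   9  10  11  12  13  14  15  16  17  18
  0   T   F   F   F   F   F   F   F   F   F   F   F   F   F   F   F   F   F   F
  1   T   T   F   F   F   F   F   F   F   F   F   F   F   F   F   F   F   F   F
  2   T   T   F   F   F   F   T   T   F   F   F   F   F   F   F   F   F   F   F
  3   T   T   T   F   F   F   T   T   T   F   F   F   F   F   F   F   F   F   F
  4   T   T   T   F   F   F   T   T   T   T   T   T   F   F   F   T   T   T   F
  5   T   T   T   F   T   T   T   T   T   T   T   T   T   T   T   T   T   T   F
  6   T   T   T   T   T   T   T   T   T   T   T   T   T   T   T   T   T   T   T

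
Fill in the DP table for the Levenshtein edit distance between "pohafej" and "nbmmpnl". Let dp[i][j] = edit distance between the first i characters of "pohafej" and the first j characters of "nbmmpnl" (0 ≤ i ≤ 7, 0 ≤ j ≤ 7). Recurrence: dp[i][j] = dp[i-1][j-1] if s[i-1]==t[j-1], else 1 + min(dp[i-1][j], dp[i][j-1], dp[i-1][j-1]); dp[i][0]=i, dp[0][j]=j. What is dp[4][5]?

   ''  n  b  m  m  p  n  l
''  0  1  2  3  4  5  6  7
 p  1  1  2  3  4  4  5  6
 o  2  2  2  3  4  5  5  6
 h  3  3  3  3  4  5  6  6
 a  4  4  4  4  4  5  6  7
 f  5  5  5  5  5  5  6  7
 e  6  6  6  6  6  6  6  7
 j  7  7  7  7  7  7  7  7

5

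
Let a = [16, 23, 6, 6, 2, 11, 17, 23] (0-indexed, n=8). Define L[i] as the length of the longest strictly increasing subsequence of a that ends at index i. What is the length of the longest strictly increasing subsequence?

4

   i    0    1    2    3    4    5    6    7
a[i]   16   23    6    6    2   11   17   23
L[i]    1    2    1    1    1    2    3    4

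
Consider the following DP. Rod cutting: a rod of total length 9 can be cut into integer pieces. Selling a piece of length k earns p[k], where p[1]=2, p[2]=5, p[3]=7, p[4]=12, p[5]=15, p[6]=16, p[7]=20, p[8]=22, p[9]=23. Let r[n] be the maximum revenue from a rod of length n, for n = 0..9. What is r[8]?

   n    0    1    2    3    4    5    6    7    8    9
r[n]    0    2    5    7   12   15   17   20   24   27

24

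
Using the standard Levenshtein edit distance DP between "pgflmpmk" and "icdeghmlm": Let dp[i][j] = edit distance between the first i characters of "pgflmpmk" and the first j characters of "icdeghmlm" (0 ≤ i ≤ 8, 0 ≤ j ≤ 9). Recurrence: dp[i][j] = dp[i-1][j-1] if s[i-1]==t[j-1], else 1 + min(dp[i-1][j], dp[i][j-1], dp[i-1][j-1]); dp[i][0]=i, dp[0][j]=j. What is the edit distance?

   ''  i  c  d  e  g  h  m  l  m
''  0  1  2  3  4  5  6  7  8  9
 p  1  1  2  3  4  5  6  7  8  9
 g  2  2  2  3  4  4  5  6  7  8
 f  3  3  3  3  4  5  5  6  7  8
 l  4  4  4  4  4  5  6  6  6  7
 m  5  5  5  5  5  5  6  6  7  6
 p  6  6  6  6  6  6  6  7  7  7
 m  7  7  7  7  7  7  7  6  7  7
 k  8  8  8  8  8  8  8  7  7  8

8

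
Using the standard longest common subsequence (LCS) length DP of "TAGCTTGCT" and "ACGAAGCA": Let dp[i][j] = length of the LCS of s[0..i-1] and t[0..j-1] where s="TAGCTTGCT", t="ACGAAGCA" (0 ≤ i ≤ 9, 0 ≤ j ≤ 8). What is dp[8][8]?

   ''  A  C  G  A  A  G  C  A
''  0  0  0  0  0  0  0  0  0
 T  0  0  0  0  0  0  0  0  0
 A  0  1  1  1  1  1  1  1  1
 G  0  1  1  2  2  2  2  2  2
 C  0  1  2  2  2  2  2  3  3
 T  0  1  2  2  2  2  2  3  3
 T  0  1  2  2  2  2  2  3  3
 G  0  1  2  3  3  3  3  3  3
 C  0  1  2  3  3  3  3  4  4
 T  0  1  2  3  3  3  3  4  4

4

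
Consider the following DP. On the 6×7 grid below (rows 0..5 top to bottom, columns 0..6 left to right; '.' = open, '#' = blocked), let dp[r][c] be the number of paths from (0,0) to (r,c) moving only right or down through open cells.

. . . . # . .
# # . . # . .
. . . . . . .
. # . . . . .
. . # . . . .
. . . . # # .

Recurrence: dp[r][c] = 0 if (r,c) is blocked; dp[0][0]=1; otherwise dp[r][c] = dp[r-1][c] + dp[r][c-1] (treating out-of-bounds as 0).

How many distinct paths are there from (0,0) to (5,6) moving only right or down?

r\c   0   1   2   3   4   5   6
  0   1   1   1   1   0   0   0
  1   0   0   1   2   0   0   0
  2   0   0   1   3   3   3   3
  3   0   0   1   4   7  10  13
  4   0   0   0   4  11  21  34
  5   0   0   0   4   0   0  34

34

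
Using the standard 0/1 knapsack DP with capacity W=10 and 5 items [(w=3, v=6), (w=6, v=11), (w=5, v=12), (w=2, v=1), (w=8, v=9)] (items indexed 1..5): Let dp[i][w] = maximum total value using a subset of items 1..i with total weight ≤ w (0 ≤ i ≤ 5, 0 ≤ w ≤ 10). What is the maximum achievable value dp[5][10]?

19

i\w   0   1   2   3   4   5   6   7   8   9  10
  0   0   0   0   0   0   0   0   0   0   0   0
  1   0   0   0   6   6   6   6   6   6   6   6
  2   0   0   0   6   6   6  11  11  11  17  17
  3   0   0   0   6   6  12  12  12  18  18  18
  4   0   0   1   6   6  12  12  13  18  18  19
  5   0   0   1   6   6  12  12  13  18  18  19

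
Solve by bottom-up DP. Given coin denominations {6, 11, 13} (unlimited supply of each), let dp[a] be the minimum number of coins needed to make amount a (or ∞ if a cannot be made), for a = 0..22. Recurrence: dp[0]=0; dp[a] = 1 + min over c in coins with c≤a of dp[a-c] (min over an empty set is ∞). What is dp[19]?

 a  0  1  2  3  4  5  6  7  8  9 10 11 12 13 14 15 16 17 18 19 20 21 22
dp  0  -  -  -  -  -  1  -  -  -  -  1  2  1  -  -  -  2  3  2  -  -  2
(- denotes ∞ / unreachable)

2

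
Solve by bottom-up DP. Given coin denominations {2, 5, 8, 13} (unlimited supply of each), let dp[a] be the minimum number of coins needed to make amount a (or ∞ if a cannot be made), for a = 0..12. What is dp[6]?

 a  0  1  2  3  4  5  6  7  8  9 10 11 12
dp  0  -  1  -  2  1  3  2  1  3  2  4  3
(- denotes ∞ / unreachable)

3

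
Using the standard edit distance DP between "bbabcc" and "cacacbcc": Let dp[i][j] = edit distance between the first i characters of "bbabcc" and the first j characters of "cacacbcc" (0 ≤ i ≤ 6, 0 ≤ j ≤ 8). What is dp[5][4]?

4

   ''  c  a  c  a  c  b  c  c
''  0  1  2  3  4  5  6  7  8
 b  1  1  2  3  4  5  5  6  7
 b  2  2  2  3  4  5  5  6  7
 a  3  3  2  3  3  4  5  6  7
 b  4  4  3  3  4  4  4  5  6
 c  5  4  4  3  4  4  5  4  5
 c  6  5  5  4  4  4  5  5  4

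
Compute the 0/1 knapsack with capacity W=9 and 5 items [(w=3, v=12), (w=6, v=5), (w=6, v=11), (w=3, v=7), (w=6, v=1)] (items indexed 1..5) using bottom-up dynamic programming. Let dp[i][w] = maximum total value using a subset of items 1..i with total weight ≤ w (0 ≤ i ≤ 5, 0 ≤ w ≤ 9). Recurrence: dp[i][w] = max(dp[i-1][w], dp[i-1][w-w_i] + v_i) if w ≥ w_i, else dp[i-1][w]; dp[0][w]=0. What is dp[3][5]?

12

i\w   0   1   2   3   4   5   6   7   8   9
  0   0   0   0   0   0   0   0   0   0   0
  1   0   0   0  12  12  12  12  12  12  12
  2   0   0   0  12  12  12  12  12  12  17
  3   0   0   0  12  12  12  12  12  12  23
  4   0   0   0  12  12  12  19  19  19  23
  5   0   0   0  12  12  12  19  19  19  23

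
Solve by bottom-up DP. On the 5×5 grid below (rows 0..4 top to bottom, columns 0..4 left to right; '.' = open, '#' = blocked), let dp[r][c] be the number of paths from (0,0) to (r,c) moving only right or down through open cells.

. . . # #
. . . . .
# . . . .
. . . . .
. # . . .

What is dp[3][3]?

r\c   0   1   2   3   4
  0   1   1   1   0   0
  1   1   2   3   3   3
  2   0   2   5   8  11
  3   0   2   7  15  26
  4   0   0   7  22  48

15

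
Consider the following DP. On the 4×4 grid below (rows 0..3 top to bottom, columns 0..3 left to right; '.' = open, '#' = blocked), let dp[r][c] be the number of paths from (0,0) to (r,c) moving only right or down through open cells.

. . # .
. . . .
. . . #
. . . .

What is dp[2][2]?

r\c   0   1   2   3
  0   1   1   0   0
  1   1   2   2   2
  2   1   3   5   0
  3   1   4   9   9

5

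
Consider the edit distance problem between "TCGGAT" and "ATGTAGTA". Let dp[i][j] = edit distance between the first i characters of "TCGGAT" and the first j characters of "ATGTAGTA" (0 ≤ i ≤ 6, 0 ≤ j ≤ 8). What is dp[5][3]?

4

   ''  A  T  G  T  A  G  T  A
''  0  1  2  3  4  5  6  7  8
 T  1  1  1  2  3  4  5  6  7
 C  2  2  2  2  3  4  5  6  7
 G  3  3  3  2  3  4  4  5  6
 G  4  4  4  3  3  4  4  5  6
 A  5  4  5  4  4  3  4  5  5
 T  6  5  4  5  4  4  4  4  5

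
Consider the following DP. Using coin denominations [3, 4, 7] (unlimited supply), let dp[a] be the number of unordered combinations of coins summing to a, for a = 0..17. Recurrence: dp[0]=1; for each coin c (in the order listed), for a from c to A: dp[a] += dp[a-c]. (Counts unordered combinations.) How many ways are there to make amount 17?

after  coin     0     1     2     3     4     5     6     7     8     9    10    11    12    13    14    15    16    17
          3     1     0     0     1     0     0     1     0     0     1     0     0     1     0     0     1     0     0
          4     1     0     0     1     1     0     1     1     1     1     1     1     2     1     1     2     2     1
          7     1     0     0     1     1     0     1     2     1     1     2     2     2     2     3     3     3     3

3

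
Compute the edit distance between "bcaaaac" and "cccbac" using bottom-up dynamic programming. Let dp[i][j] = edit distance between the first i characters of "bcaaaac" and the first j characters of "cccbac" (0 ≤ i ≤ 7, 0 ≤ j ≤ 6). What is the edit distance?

4

   ''  c  c  c  b  a  c
''  0  1  2  3  4  5  6
 b  1  1  2  3  3  4  5
 c  2  1  1  2  3  4  4
 a  3  2  2  2  3  3  4
 a  4  3  3  3  3  3  4
 a  5  4  4  4  4  3  4
 a  6  5  5  5  5  4  4
 c  7  6  5  5  6  5  4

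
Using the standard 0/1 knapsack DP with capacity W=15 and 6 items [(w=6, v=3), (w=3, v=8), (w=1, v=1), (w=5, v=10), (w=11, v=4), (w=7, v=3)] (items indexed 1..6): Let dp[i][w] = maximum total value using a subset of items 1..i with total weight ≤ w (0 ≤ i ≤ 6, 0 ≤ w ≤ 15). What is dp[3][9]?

i\w   0   1   2   3   4   5   6   7   8   9  10  11  12  13  14  15
  0   0   0   0   0   0   0   0   0   0   0   0   0   0   0   0   0
  1   0   0   0   0   0   0   3   3   3   3   3   3   3   3   3   3
  2   0   0   0   8   8   8   8   8   8  11  11  11  11  11  11  11
  3   0   1   1   8   9   9   9   9   9  11  12  12  12  12  12  12
  4   0   1   1   8   9  10  11  11  18  19  19  19  19  19  21  22
  5   0   1   1   8   9  10  11  11  18  19  19  19  19  19  21  22
  6   0   1   1   8   9  10  11  11  18  19  19  19  19  19  21  22

11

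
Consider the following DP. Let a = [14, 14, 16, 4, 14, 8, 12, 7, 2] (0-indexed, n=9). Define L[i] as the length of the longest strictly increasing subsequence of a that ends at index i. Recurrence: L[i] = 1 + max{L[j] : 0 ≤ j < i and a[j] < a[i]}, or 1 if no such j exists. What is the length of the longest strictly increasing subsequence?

3

   i    0    1    2    3    4    5    6    7    8
a[i]   14   14   16    4   14    8   12    7    2
L[i]    1    1    2    1    2    2    3    2    1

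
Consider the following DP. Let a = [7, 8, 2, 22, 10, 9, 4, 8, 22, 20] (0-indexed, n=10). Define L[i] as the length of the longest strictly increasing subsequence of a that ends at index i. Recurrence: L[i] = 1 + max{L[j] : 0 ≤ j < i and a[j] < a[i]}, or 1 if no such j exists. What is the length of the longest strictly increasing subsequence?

4

   i    0    1    2    3    4    5    6    7    8    9
a[i]    7    8    2   22   10    9    4    8   22   20
L[i]    1    2    1    3    3    3    2    3    4    4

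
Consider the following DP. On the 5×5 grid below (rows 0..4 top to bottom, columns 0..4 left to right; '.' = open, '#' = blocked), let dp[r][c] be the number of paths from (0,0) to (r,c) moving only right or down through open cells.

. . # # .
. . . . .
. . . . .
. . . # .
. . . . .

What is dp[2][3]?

7

r\c   0   1   2   3   4
  0   1   1   0   0   0
  1   1   2   2   2   2
  2   1   3   5   7   9
  3   1   4   9   0   9
  4   1   5  14  14  23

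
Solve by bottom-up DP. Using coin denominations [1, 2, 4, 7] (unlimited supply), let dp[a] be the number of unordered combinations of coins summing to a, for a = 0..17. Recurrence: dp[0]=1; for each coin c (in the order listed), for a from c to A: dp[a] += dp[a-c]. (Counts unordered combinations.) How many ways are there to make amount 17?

after  coin     0     1     2     3     4     5     6     7     8     9    10    11    12    13    14    15    16    17
          1     1     1     1     1     1     1     1     1     1     1     1     1     1     1     1     1     1     1
          2     1     1     2     2     3     3     4     4     5     5     6     6     7     7     8     8     9     9
          4     1     1     2     2     4     4     6     6     9     9    12    12    16    16    20    20    25    25
          7     1     1     2     2     4     4     6     7    10    11    14    16    20    22    27    30    36    39

39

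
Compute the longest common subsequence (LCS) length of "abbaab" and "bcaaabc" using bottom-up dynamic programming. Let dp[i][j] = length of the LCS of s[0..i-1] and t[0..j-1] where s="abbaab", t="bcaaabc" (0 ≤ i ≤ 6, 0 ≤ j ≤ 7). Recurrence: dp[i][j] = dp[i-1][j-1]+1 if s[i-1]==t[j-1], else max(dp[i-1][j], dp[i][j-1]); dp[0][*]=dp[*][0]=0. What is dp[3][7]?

   ''  b  c  a  a  a  b  c
''  0  0  0  0  0  0  0  0
 a  0  0  0  1  1  1  1  1
 b  0  1  1  1  1  1  2  2
 b  0  1  1  1  1  1  2  2
 a  0  1  1  2  2  2  2  2
 a  0  1  1  2  3  3  3  3
 b  0  1  1  2  3  3  4  4

2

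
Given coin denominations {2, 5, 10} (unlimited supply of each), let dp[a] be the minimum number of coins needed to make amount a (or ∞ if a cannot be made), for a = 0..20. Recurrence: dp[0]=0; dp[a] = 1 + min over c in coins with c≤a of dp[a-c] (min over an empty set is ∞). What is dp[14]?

3

 a  0  1  2  3  4  5  6  7  8  9 10 11 12 13 14 15 16 17 18 19 20
dp  0  -  1  -  2  1  3  2  4  3  1  4  2  5  3  2  4  3  5  4  2
(- denotes ∞ / unreachable)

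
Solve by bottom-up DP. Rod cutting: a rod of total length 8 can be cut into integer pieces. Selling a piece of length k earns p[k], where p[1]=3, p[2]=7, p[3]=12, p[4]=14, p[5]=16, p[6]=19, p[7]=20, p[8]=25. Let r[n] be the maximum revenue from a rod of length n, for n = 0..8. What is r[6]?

24

   n    0    1    2    3    4    5    6    7    8
r[n]    0    3    7   12   15   19   24   27   31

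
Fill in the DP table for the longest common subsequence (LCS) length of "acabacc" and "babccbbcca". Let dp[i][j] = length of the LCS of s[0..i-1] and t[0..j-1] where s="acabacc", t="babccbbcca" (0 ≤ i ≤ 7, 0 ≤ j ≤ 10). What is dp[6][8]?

4

   ''  b  a  b  c  c  b  b  c  c  a
''  0  0  0  0  0  0  0  0  0  0  0
 a  0  0  1  1  1  1  1  1  1  1  1
 c  0  0  1  1  2  2  2  2  2  2  2
 a  0  0  1  1  2  2  2  2  2  2  3
 b  0  1  1  2  2  2  3  3  3  3  3
 a  0  1  2  2  2  2  3  3  3  3  4
 c  0  1  2  2  3  3  3  3  4  4  4
 c  0  1  2  2  3  4  4  4  4  5  5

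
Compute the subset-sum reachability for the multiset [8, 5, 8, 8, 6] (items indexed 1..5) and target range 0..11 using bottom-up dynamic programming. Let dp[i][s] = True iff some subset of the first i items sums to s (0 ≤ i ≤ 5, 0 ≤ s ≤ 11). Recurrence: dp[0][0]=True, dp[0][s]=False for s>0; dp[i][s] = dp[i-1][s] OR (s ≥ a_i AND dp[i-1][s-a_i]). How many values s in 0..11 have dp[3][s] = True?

i\s   0   1   2   3   4   5   6   7   8   9  10  11
  0   T   F   F   F   F   F   F   F   F   F   F   F
  1   T   F   F   F   F   F   F   F   T   F   F   F
  2   T   F   F   F   F   T   F   F   T   F   F   F
  3   T   F   F   F   F   T   F   F   T   F   F   F
  4   T   F   F   F   F   T   F   F   T   F   F   F
  5   T   F   F   F   F   T   T   F   T   F   F   T

3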